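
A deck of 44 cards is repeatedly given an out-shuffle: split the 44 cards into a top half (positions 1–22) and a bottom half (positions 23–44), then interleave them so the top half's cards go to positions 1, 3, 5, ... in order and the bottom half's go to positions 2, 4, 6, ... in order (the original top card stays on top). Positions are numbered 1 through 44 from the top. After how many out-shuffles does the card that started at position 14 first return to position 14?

14

Follow position 14 under repeated out-shuffles:
14 → 27 → 10 → 19 → 37 → 30 → 16 → 31 → 18 → 35 → 26 → 8 → 15 → 29 → 14
It first returns after 14 out-shuffles.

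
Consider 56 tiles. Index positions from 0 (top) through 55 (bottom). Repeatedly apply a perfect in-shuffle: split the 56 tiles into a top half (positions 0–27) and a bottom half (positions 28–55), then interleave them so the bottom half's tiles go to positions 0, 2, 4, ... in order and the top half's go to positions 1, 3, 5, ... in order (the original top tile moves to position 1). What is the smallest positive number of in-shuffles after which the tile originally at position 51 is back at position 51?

18

Follow position 51 under repeated in-shuffles:
51 → 46 → 36 → 16 → 33 → 10 → 21 → 43 → 30 → 4 → 9 → 19 → 39 → 22 → 45 → 34 → 12 → 25 → 51
It first returns after 18 in-shuffles.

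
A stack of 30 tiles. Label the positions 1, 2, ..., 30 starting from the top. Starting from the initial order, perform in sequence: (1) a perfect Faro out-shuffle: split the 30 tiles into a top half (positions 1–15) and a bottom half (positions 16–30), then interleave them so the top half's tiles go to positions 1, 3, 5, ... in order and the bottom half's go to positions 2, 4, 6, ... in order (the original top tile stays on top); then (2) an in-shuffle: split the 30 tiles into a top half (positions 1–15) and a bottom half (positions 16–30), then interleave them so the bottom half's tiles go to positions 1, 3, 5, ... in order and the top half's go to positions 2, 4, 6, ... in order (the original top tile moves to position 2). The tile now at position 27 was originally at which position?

15

Undo the operations in reverse order, starting from position 27:
  undo op 2 (in-shuffle, from bottom half): 27 ← 29
  undo op 1 (out-shuffle, from top half): 29 ← 15
So the tile at position 27 came from original position 15.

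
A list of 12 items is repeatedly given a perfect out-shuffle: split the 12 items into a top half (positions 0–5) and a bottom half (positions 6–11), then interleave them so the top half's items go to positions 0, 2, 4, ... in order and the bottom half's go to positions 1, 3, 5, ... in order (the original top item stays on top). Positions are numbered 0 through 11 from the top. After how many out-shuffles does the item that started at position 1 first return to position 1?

Follow position 1 under repeated out-shuffles:
1 → 2 → 4 → 8 → 5 → 10 → 9 → 7 → 3 → 6 → 1
It first returns after 10 out-shuffles.

10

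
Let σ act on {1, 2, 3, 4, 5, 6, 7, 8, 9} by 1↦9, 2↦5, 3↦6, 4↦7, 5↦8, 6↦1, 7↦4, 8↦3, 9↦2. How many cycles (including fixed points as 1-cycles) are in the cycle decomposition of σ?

Cycle decomposition: (1 9 2 5 8 3 6) (4 7).
2 cycles.

2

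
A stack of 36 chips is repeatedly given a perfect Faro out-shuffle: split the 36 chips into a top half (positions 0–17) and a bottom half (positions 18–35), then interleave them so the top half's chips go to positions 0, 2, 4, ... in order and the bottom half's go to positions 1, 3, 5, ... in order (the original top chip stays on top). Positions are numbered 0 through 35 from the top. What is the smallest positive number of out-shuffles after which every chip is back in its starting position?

12

The out-shuffle permutes the 36 positions with cycle lengths [1, 1, 3, 3, 4, 12, 12].
Every chip is home exactly when every cycle has completed a whole number of laps, i.e. after lcm(1, 3, 4, 12) = 12 out-shuffles.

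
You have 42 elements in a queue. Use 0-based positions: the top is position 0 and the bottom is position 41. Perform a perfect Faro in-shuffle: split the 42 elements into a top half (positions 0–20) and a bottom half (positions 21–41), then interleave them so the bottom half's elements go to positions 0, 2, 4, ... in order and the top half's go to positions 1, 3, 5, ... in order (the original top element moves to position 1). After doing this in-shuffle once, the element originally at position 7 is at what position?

15

Track the element's position through each in-shuffle:
7 → 15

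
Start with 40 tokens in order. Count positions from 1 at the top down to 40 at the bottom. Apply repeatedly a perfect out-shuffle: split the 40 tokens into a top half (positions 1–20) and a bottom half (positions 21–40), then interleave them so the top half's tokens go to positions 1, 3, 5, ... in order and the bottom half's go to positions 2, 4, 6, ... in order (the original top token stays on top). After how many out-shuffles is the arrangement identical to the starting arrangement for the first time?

The out-shuffle permutes the 40 positions with cycle lengths [1, 1, 2, 12, 12, 12].
Every token is home exactly when every cycle has completed a whole number of laps, i.e. after lcm(1, 2, 12) = 12 out-shuffles.

12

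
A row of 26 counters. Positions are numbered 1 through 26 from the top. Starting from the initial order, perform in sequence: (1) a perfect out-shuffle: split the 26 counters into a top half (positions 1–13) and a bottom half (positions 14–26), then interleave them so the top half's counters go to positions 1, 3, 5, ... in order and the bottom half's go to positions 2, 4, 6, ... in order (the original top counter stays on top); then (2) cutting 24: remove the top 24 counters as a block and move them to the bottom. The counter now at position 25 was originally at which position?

12

Undo the operations in reverse order, starting from position 25:
  undo op 2 (cut 24): 25 ← 23
  undo op 1 (out-shuffle, from top half): 23 ← 12
So the counter at position 25 came from original position 12.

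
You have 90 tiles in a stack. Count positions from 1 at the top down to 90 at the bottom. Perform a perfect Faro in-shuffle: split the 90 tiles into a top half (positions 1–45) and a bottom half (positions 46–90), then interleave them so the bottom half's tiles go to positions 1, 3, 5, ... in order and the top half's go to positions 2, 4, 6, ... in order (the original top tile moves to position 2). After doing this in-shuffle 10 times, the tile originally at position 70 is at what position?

63

Track the tile's position through each in-shuffle:
70 → 49 → 7 → 14 → 28 → 56 → 21 → 42 → 84 → 77 → 63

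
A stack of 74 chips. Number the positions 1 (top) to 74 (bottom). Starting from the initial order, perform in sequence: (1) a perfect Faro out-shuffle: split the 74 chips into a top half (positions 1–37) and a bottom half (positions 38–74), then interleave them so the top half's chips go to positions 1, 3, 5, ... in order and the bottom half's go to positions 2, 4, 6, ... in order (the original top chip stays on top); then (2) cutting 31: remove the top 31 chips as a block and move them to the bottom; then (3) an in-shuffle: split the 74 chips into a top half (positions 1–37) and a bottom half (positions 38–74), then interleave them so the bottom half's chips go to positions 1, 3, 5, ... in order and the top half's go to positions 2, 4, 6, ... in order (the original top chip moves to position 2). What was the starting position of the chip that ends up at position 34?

61

Undo the operations in reverse order, starting from position 34:
  undo op 3 (in-shuffle, from top half): 34 ← 17
  undo op 2 (cut 31): 17 ← 48
  undo op 1 (out-shuffle, from bottom half): 48 ← 61
So the chip at position 34 came from original position 61.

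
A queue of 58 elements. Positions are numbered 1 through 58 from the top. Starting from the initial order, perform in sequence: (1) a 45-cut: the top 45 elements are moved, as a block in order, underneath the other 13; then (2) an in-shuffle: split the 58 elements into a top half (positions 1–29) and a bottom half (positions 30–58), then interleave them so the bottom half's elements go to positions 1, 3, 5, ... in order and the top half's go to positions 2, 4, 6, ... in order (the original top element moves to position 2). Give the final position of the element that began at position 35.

Track the element from position 35 forward through each operation:
  after op 1 (cut 45): 35 → 48
  after op 2 (in-shuffle): 48 → 37

37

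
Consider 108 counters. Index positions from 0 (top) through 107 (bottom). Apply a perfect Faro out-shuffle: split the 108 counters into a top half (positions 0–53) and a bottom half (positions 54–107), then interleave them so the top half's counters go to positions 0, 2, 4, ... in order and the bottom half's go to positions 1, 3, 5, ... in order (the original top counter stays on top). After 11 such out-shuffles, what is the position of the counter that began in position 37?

20

Track the counter's position through each out-shuffle:
37 → 74 → 41 → 82 → 57 → 7 → 14 → 28 → 56 → 5 → 10 → 20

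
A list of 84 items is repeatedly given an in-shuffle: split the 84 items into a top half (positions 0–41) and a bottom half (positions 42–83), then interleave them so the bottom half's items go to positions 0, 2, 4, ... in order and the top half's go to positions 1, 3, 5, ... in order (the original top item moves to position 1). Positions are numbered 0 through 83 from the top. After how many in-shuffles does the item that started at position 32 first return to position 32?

Follow position 32 under repeated in-shuffles:
32 → 65 → 46 → 8 → 17 → 35 → 71 → 58 → 32
It first returns after 8 in-shuffles.

8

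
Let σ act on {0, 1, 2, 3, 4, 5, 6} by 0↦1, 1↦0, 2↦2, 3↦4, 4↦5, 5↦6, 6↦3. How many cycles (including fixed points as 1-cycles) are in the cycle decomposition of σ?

Cycle decomposition: (0 1) (2) (3 4 5 6).
3 cycles.

3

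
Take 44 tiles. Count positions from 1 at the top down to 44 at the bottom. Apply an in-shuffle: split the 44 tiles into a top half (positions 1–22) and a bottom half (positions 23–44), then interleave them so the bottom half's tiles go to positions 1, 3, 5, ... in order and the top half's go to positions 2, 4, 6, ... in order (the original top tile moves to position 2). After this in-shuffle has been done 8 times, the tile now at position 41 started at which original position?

26

Work backwards from position 41, undoing one in-shuffle at a time:
41 ← 43 ← 44 ← 22 ← 11 ← 28 ← 14 ← 7 ← 26
So the tile now at position 41 started at position 26.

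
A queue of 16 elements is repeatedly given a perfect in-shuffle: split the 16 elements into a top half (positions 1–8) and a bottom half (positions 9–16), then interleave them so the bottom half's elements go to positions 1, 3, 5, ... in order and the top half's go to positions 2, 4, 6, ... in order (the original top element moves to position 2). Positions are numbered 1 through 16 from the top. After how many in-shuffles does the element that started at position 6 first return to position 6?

8

Follow position 6 under repeated in-shuffles:
6 → 12 → 7 → 14 → 11 → 5 → 10 → 3 → 6
It first returns after 8 in-shuffles.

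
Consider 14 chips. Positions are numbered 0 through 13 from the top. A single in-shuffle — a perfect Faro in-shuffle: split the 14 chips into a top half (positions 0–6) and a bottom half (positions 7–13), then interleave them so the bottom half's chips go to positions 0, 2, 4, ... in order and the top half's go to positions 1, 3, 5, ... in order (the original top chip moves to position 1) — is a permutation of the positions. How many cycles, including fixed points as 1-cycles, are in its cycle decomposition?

Trace each unvisited position around until it returns:
(0 1 3 7) (2 5 11 8) (4 9) (6 13 12 10)
4 cycles in total.

4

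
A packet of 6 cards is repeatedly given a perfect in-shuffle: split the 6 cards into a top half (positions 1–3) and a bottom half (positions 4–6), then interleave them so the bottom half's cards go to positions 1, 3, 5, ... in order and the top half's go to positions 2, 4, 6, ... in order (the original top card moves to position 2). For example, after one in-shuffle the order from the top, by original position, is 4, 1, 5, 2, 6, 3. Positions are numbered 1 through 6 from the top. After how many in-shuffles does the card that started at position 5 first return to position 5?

3

Follow position 5 under repeated in-shuffles:
5 → 3 → 6 → 5
It first returns after 3 in-shuffles.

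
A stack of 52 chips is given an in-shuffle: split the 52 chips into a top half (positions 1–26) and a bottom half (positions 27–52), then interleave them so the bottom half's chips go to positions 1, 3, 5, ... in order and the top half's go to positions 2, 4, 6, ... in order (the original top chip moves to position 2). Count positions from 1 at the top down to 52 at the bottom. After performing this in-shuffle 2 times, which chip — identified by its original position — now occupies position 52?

13

Work backwards from position 52, undoing one in-shuffle at a time:
52 ← 26 ← 13
So the chip now at position 52 started at position 13.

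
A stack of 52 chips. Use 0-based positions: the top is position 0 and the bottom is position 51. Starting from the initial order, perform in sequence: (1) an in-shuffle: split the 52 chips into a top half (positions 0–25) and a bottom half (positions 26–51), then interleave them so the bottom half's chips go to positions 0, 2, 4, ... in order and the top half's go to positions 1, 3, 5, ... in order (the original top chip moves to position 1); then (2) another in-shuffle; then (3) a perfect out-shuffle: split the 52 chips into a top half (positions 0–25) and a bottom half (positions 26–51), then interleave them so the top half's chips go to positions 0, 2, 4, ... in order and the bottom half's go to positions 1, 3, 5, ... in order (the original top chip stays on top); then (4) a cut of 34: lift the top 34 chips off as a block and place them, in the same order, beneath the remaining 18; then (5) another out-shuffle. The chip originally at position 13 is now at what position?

Track the chip from position 13 forward through each operation:
  after op 1 (in-shuffle): 13 → 27
  after op 2 (in-shuffle): 27 → 2
  after op 3 (out-shuffle): 2 → 4
  after op 4 (cut 34): 4 → 22
  after op 5 (out-shuffle): 22 → 44

44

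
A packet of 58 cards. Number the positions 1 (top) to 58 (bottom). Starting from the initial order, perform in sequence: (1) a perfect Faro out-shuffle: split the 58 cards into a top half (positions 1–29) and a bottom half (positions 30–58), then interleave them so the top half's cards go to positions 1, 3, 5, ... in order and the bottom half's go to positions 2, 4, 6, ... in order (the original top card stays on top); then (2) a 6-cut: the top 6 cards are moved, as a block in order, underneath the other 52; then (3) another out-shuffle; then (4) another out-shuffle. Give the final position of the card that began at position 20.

15

Track the card from position 20 forward through each operation:
  after op 1 (out-shuffle): 20 → 39
  after op 2 (cut 6): 39 → 33
  after op 3 (out-shuffle): 33 → 8
  after op 4 (out-shuffle): 8 → 15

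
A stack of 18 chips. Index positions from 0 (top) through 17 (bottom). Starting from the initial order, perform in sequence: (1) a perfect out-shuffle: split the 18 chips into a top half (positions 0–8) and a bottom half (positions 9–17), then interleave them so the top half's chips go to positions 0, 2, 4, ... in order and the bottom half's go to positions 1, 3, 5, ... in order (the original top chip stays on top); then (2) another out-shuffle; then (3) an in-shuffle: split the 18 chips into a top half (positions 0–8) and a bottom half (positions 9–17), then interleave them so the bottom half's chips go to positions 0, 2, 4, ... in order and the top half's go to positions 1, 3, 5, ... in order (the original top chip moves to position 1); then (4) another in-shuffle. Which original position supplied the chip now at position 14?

17

Undo the operations in reverse order, starting from position 14:
  undo op 4 (in-shuffle, from bottom half): 14 ← 16
  undo op 3 (in-shuffle, from bottom half): 16 ← 17
  undo op 2 (out-shuffle, from bottom half): 17 ← 17
  undo op 1 (out-shuffle, from bottom half): 17 ← 17
So the chip at position 14 came from original position 17.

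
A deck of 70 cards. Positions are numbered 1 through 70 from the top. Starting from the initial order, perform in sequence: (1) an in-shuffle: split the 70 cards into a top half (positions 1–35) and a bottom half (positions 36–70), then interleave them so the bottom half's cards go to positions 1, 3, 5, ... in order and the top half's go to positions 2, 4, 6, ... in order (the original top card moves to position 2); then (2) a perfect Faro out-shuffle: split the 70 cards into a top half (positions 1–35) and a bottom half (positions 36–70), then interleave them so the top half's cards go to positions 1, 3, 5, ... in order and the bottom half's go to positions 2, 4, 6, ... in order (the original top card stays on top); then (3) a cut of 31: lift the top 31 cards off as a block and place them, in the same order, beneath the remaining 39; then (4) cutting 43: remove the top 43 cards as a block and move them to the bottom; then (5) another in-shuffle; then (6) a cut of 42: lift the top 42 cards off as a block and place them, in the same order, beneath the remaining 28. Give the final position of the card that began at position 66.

53

Track the card from position 66 forward through each operation:
  after op 1 (in-shuffle): 66 → 61
  after op 2 (out-shuffle): 61 → 52
  after op 3 (cut 31): 52 → 21
  after op 4 (cut 43): 21 → 48
  after op 5 (in-shuffle): 48 → 25
  after op 6 (cut 42): 25 → 53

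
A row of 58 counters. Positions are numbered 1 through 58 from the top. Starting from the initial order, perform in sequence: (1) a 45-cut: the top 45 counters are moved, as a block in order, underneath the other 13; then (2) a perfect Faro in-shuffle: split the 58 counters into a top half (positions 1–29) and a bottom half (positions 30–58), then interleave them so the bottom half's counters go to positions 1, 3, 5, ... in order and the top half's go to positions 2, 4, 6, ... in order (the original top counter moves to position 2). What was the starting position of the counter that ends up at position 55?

Undo the operations in reverse order, starting from position 55:
  undo op 2 (in-shuffle, from bottom half): 55 ← 57
  undo op 1 (cut 45): 57 ← 44
So the counter at position 55 came from original position 44.

44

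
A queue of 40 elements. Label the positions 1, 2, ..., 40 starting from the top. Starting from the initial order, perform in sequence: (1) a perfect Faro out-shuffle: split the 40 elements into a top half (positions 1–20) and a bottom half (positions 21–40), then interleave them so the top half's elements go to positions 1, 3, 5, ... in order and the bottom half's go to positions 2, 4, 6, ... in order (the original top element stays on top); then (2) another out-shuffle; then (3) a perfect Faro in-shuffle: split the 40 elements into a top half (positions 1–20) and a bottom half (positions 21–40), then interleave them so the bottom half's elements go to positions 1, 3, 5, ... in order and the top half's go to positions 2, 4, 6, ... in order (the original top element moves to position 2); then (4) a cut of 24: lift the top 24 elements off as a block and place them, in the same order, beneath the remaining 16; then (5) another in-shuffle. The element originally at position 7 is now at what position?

9

Track the element from position 7 forward through each operation:
  after op 1 (out-shuffle): 7 → 13
  after op 2 (out-shuffle): 13 → 25
  after op 3 (in-shuffle): 25 → 9
  after op 4 (cut 24): 9 → 25
  after op 5 (in-shuffle): 25 → 9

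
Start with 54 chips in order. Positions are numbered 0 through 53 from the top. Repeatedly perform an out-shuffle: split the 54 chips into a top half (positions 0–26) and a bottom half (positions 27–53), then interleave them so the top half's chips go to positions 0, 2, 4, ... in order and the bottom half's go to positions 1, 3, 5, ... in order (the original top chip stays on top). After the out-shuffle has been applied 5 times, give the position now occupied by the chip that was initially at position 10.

2

Track the chip's position through each out-shuffle:
10 → 20 → 40 → 27 → 1 → 2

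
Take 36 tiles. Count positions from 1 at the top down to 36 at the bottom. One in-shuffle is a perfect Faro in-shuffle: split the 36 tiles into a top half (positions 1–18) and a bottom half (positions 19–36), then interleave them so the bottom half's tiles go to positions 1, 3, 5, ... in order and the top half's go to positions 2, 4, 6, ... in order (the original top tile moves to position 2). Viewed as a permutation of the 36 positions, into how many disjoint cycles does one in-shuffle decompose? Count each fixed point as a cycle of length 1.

Trace each unvisited position around until it returns:
(1 2 4 8 16 32 ... len 36)
1 cycle in total.

1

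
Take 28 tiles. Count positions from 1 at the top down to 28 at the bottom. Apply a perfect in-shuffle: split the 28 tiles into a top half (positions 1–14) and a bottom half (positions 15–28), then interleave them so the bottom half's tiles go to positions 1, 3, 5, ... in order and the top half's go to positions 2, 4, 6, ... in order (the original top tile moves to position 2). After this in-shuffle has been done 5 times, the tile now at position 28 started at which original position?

Work backwards from position 28, undoing one in-shuffle at a time:
28 ← 14 ← 7 ← 18 ← 9 ← 19
So the tile now at position 28 started at position 19.

19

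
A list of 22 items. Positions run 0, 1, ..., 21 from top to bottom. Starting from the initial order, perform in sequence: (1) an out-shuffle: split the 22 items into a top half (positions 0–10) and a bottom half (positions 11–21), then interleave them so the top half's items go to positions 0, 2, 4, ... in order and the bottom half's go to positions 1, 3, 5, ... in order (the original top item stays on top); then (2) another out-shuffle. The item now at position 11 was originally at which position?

Undo the operations in reverse order, starting from position 11:
  undo op 2 (out-shuffle, from bottom half): 11 ← 16
  undo op 1 (out-shuffle, from top half): 16 ← 8
So the item at position 11 came from original position 8.

8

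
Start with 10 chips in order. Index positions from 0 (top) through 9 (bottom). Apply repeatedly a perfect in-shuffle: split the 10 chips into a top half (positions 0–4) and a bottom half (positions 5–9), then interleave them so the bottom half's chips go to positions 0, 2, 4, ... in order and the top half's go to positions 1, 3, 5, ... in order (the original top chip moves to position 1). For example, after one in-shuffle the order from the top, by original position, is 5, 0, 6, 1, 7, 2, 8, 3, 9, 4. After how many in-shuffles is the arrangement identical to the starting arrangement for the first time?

10

The in-shuffle permutes the 10 positions with cycle lengths [10].
Every chip is home exactly when every cycle has completed a whole number of laps, i.e. after lcm(10) = 10 in-shuffles.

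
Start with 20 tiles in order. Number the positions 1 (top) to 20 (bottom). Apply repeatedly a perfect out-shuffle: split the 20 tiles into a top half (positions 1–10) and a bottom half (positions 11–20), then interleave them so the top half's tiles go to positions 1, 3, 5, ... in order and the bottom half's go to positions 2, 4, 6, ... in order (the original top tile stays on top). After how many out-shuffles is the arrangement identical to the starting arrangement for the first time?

18

The out-shuffle permutes the 20 positions with cycle lengths [1, 1, 18].
Every tile is home exactly when every cycle has completed a whole number of laps, i.e. after lcm(1, 18) = 18 out-shuffles.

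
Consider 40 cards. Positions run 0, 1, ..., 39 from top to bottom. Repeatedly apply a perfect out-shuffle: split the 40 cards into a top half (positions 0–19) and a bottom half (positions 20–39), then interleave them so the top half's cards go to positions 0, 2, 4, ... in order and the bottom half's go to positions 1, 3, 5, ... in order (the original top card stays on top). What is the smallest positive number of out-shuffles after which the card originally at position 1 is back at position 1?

12

Follow position 1 under repeated out-shuffles:
1 → 2 → 4 → 8 → 16 → 32 → 25 → 11 → 22 → 5 → 10 → 20 → 1
It first returns after 12 out-shuffles.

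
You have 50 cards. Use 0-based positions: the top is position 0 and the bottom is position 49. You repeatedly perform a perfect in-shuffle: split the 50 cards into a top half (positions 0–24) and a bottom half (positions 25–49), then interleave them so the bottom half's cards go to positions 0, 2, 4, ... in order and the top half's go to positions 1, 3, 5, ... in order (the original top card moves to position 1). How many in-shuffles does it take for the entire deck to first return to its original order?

The in-shuffle permutes the 50 positions with cycle lengths [2, 8, 8, 8, 8, 8, 8].
Every card is home exactly when every cycle has completed a whole number of laps, i.e. after lcm(2, 8) = 8 in-shuffles.

8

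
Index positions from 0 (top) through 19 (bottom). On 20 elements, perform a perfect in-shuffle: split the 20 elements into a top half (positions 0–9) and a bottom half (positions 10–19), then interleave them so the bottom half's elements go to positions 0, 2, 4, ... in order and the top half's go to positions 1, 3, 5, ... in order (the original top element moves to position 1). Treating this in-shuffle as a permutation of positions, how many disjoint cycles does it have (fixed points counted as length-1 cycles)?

Trace each unvisited position around until it returns:
(0 1 3 7 15 10) (2 5 11) (4 9 19 18 16 12) (6 13) (8 17 14)
5 cycles in total.

5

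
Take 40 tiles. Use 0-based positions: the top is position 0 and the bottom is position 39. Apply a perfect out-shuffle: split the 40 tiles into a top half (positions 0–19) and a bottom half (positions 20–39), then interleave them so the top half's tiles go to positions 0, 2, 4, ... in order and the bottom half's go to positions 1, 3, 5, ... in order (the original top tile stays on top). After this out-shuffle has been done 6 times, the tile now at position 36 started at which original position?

Work backwards from position 36, undoing one out-shuffle at a time:
36 ← 18 ← 9 ← 24 ← 12 ← 6 ← 3
So the tile now at position 36 started at position 3.

3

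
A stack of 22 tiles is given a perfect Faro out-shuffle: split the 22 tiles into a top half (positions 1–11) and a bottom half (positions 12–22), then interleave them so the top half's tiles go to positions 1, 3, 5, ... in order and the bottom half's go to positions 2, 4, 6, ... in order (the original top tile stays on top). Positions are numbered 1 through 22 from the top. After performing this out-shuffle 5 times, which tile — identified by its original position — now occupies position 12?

2

Work backwards from position 12, undoing one out-shuffle at a time:
12 ← 17 ← 9 ← 5 ← 3 ← 2
So the tile now at position 12 started at position 2.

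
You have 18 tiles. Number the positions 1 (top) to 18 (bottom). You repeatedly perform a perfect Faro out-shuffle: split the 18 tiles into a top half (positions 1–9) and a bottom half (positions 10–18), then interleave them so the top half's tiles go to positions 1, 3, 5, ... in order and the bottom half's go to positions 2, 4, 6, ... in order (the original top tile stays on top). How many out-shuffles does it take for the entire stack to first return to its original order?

8

The out-shuffle permutes the 18 positions with cycle lengths [1, 1, 8, 8].
Every tile is home exactly when every cycle has completed a whole number of laps, i.e. after lcm(1, 8) = 8 out-shuffles.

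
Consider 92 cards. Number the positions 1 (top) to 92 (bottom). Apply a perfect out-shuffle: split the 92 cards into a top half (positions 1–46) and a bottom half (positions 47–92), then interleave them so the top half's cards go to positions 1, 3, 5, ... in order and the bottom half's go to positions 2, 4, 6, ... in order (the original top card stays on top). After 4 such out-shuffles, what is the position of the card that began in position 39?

Track the card's position through each out-shuffle:
39 → 77 → 62 → 32 → 63

63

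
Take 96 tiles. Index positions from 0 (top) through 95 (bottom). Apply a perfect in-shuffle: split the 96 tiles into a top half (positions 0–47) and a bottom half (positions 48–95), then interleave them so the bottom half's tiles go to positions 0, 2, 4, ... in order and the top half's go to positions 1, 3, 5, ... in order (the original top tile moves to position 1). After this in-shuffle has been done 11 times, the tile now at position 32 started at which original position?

Work backwards from position 32, undoing one in-shuffle at a time:
32 ← 64 ← 80 ← 88 ← 92 ← 94 ← 95 ← 47 ← 23 ← 11 ← 5 ← 2
So the tile now at position 32 started at position 2.

2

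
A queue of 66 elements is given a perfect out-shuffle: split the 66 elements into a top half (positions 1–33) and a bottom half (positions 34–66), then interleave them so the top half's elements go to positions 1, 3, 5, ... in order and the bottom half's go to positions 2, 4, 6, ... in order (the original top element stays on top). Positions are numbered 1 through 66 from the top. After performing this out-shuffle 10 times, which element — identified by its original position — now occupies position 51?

Work backwards from position 51, undoing one out-shuffle at a time:
51 ← 26 ← 46 ← 56 ← 61 ← 31 ← 16 ← 41 ← 21 ← 11 ← 6
So the element now at position 51 started at position 6.

6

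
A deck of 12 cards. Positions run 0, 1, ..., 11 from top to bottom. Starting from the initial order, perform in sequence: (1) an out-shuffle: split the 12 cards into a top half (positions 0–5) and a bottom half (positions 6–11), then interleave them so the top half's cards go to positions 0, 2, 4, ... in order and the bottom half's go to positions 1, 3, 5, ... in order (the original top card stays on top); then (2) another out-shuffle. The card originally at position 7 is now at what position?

6

Track the card from position 7 forward through each operation:
  after op 1 (out-shuffle): 7 → 3
  after op 2 (out-shuffle): 3 → 6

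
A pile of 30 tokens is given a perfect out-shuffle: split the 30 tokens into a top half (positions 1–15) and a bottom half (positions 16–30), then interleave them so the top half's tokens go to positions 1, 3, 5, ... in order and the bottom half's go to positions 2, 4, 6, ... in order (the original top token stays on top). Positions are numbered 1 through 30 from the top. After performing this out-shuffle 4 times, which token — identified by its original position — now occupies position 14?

Work backwards from position 14, undoing one out-shuffle at a time:
14 ← 22 ← 26 ← 28 ← 29
So the token now at position 14 started at position 29.

29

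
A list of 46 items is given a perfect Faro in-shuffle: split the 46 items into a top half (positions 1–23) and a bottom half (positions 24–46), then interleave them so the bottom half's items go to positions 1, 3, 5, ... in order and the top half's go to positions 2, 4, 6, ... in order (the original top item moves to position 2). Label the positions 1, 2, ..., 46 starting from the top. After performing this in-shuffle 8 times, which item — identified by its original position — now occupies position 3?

Work backwards from position 3, undoing one in-shuffle at a time:
3 ← 25 ← 36 ← 18 ← 9 ← 28 ← 14 ← 7 ← 27
So the item now at position 3 started at position 27.

27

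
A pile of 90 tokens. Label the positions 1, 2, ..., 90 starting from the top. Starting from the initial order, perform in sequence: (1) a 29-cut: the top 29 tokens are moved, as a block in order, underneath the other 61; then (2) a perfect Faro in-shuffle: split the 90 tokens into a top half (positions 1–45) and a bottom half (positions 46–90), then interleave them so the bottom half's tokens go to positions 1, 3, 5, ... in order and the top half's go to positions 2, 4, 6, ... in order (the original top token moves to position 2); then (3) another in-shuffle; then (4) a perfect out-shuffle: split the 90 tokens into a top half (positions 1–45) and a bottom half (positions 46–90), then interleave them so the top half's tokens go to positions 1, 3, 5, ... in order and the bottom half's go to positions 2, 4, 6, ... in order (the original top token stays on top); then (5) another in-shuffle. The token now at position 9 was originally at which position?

2

Undo the operations in reverse order, starting from position 9:
  undo op 5 (in-shuffle, from bottom half): 9 ← 50
  undo op 4 (out-shuffle, from bottom half): 50 ← 70
  undo op 3 (in-shuffle, from top half): 70 ← 35
  undo op 2 (in-shuffle, from bottom half): 35 ← 63
  undo op 1 (cut 29): 63 ← 2
So the token at position 9 came from original position 2.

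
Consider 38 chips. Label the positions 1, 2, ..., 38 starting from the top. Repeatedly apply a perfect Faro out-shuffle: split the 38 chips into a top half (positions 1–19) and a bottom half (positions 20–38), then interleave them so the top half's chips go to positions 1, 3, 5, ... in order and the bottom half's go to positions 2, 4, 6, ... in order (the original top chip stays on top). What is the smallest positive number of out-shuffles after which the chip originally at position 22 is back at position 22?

Follow position 22 under repeated out-shuffles:
22 → 6 → 11 → 21 → 4 → 7 → 13 → 25 → ... → 22 (length 36)
It first returns after 36 out-shuffles.

36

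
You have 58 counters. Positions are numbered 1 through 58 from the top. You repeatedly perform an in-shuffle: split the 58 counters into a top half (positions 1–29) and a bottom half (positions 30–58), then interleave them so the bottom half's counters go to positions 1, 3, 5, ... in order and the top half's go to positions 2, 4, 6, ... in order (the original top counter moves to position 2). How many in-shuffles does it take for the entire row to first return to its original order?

The in-shuffle permutes the 58 positions with cycle lengths [58].
Every counter is home exactly when every cycle has completed a whole number of laps, i.e. after lcm(58) = 58 in-shuffles.

58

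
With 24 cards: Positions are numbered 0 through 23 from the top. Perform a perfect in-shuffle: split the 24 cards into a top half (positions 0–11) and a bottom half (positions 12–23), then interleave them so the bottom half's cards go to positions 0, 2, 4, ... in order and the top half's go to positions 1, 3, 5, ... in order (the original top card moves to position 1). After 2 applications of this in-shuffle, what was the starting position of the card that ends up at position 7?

Work backwards from position 7, undoing one in-shuffle at a time:
7 ← 3 ← 1
So the card now at position 7 started at position 1.

1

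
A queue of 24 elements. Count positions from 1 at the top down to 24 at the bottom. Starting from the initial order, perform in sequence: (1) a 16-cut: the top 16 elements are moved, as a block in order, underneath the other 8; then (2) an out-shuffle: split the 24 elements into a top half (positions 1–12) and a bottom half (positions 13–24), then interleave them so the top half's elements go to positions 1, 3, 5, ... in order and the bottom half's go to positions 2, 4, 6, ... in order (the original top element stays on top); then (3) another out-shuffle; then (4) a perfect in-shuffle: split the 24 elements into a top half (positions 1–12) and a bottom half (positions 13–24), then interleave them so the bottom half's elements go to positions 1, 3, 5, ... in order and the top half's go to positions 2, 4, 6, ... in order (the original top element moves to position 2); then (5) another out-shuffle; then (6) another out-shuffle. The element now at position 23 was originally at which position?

19

Undo the operations in reverse order, starting from position 23:
  undo op 6 (out-shuffle, from top half): 23 ← 12
  undo op 5 (out-shuffle, from bottom half): 12 ← 18
  undo op 4 (in-shuffle, from top half): 18 ← 9
  undo op 3 (out-shuffle, from top half): 9 ← 5
  undo op 2 (out-shuffle, from top half): 5 ← 3
  undo op 1 (cut 16): 3 ← 19
So the element at position 23 came from original position 19.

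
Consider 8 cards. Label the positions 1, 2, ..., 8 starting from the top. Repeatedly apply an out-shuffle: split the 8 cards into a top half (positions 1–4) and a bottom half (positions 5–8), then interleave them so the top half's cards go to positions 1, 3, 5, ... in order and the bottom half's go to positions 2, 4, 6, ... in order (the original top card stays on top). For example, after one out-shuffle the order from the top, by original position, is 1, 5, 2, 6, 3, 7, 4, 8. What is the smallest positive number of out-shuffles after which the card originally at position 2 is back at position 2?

3

Follow position 2 under repeated out-shuffles:
2 → 3 → 5 → 2
It first returns after 3 out-shuffles.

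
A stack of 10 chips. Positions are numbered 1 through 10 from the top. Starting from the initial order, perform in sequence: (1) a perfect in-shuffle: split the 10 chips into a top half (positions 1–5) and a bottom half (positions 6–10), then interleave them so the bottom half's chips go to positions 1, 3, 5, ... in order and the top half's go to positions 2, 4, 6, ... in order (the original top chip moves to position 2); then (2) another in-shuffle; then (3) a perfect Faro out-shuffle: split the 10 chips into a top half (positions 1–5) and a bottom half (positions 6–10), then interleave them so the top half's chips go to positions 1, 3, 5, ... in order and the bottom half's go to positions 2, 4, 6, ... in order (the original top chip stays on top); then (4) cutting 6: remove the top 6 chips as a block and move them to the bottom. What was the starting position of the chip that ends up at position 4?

8

Undo the operations in reverse order, starting from position 4:
  undo op 4 (cut 6): 4 ← 10
  undo op 3 (out-shuffle, from bottom half): 10 ← 10
  undo op 2 (in-shuffle, from top half): 10 ← 5
  undo op 1 (in-shuffle, from bottom half): 5 ← 8
So the chip at position 4 came from original position 8.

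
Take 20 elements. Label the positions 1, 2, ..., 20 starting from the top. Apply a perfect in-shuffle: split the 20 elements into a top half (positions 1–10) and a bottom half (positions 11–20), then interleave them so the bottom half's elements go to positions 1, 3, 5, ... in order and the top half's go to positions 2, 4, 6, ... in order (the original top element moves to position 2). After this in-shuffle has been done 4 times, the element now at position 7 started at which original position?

7

Work backwards from position 7, undoing one in-shuffle at a time:
7 ← 14 ← 7 ← 14 ← 7
So the element now at position 7 started at position 7.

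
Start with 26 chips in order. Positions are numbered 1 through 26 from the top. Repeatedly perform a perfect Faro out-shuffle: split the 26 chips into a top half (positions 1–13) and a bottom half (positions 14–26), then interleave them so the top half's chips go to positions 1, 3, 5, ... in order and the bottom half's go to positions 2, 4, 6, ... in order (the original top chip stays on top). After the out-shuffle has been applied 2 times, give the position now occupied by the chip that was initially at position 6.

Track the chip's position through each out-shuffle:
6 → 11 → 21

21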